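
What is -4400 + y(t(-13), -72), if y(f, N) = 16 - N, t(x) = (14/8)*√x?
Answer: -4312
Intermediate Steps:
t(x) = 7*√x/4 (t(x) = (14*(⅛))*√x = 7*√x/4)
-4400 + y(t(-13), -72) = -4400 + (16 - 1*(-72)) = -4400 + (16 + 72) = -4400 + 88 = -4312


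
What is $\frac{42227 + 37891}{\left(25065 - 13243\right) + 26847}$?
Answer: $\frac{80118}{38669} \approx 2.0719$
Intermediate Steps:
$\frac{42227 + 37891}{\left(25065 - 13243\right) + 26847} = \frac{80118}{11822 + 26847} = \frac{80118}{38669}$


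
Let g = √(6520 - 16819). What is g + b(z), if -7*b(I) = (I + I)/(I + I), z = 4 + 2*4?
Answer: -⅐ + I*√10299 ≈ -0.14286 + 101.48*I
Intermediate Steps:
z = 12 (z = 4 + 8 = 12)
g = I*√10299 (g = √(-10299) = I*√10299 ≈ 101.48*I)
b(I) = -⅐ (b(I) = -(I + I)/(7*(I + I)) = -2*I/(7*(2*I)) = -2*I*1/(2*I)/7 = -⅐*1 = -⅐)
g + b(z) = I*√10299 - ⅐ = -⅐ + I*√10299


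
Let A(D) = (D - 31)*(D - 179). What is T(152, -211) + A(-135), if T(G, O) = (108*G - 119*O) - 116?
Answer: 93533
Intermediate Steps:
T(G, O) = -116 - 119*O + 108*G (T(G, O) = (-119*O + 108*G) - 116 = -116 - 119*O + 108*G)
A(D) = (-179 + D)*(-31 + D) (A(D) = (-31 + D)*(-179 + D) = (-179 + D)*(-31 + D))
T(152, -211) + A(-135) = (-116 - 119*(-211) + 108*152) + (5549 + (-135)² - 210*(-135)) = (-116 + 25109 + 16416) + (5549 + 18225 + 28350) = 41409 + 52124 = 93533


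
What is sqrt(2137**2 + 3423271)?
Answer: 2*sqrt(1997510) ≈ 2826.7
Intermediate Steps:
sqrt(2137**2 + 3423271) = sqrt(4566769 + 3423271) = sqrt(7990040) = 2*sqrt(1997510)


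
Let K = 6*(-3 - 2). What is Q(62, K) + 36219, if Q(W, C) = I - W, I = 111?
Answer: 36268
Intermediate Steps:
K = -30 (K = 6*(-5) = -30)
Q(W, C) = 111 - W
Q(62, K) + 36219 = (111 - 1*62) + 36219 = (111 - 62) + 36219 = 49 + 36219 = 36268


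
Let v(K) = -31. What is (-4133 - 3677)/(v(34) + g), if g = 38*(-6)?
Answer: 7810/259 ≈ 30.154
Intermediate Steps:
g = -228
(-4133 - 3677)/(v(34) + g) = (-4133 - 3677)/(-31 - 228) = -7810/(-259) = -7810*(-1/259) = 7810/259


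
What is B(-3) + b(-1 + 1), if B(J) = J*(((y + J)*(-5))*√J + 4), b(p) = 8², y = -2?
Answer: 52 - 75*I*√3 ≈ 52.0 - 129.9*I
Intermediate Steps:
b(p) = 64
B(J) = J*(4 + √J*(10 - 5*J)) (B(J) = J*(((-2 + J)*(-5))*√J + 4) = J*((10 - 5*J)*√J + 4) = J*(√J*(10 - 5*J) + 4) = J*(4 + √J*(10 - 5*J)))
B(-3) + b(-1 + 1) = (-45*I*√3 + 4*(-3) + 10*(-3)^(3/2)) + 64 = (-45*I*√3 - 12 + 10*(-3*I*√3)) + 64 = (-45*I*√3 - 12 - 30*I*√3) + 64 = (-12 - 75*I*√3) + 64 = 52 - 75*I*√3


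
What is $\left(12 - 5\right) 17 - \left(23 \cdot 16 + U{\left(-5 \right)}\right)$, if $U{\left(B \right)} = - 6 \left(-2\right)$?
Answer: $-261$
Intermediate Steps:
$U{\left(B \right)} = 12$ ($U{\left(B \right)} = \left(-1\right) \left(-12\right) = 12$)
$\left(12 - 5\right) 17 - \left(23 \cdot 16 + U{\left(-5 \right)}\right) = \left(12 - 5\right) 17 - \left(23 \cdot 16 + 12\right) = 7 \cdot 17 - \left(368 + 12\right) = 119 - 380 = -261$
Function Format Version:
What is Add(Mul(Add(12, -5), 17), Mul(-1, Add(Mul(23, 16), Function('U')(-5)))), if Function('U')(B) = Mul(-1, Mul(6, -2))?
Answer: -261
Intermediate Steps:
Function('U')(B) = 12 (Function('U')(B) = Mul(-1, -12) = 12)
Add(Mul(Add(12, -5), 17), Mul(-1, Add(Mul(23, 16), Function('U')(-5)))) = Add(Mul(Add(12, -5), 17), Mul(-1, Add(Mul(23, 16), 12))) = Add(Mul(7, 17), Mul(-1, Add(368, 12))) = Add(119, Mul(-1, 380)) = Add(119, -380) = -261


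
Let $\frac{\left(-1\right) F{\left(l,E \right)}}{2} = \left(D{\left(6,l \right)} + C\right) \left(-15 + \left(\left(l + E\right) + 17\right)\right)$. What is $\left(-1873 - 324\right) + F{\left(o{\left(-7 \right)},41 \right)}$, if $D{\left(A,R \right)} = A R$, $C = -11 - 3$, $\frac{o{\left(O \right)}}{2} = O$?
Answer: $3487$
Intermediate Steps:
$o{\left(O \right)} = 2 O$
$C = -14$
$F{\left(l,E \right)} = - 2 \left(-14 + 6 l\right) \left(2 + E + l\right)$ ($F{\left(l,E \right)} = - 2 \left(6 l - 14\right) \left(-15 + \left(\left(l + E\right) + 17\right)\right) = - 2 \left(-14 + 6 l\right) \left(-15 + \left(\left(E + l\right) + 17\right)\right) = - 2 \left(-14 + 6 l\right) \left(-15 + \left(17 + E + l\right)\right) = - 2 \left(-14 + 6 l\right) \left(2 + E + l\right)$)
$\left(-1873 - 324\right) + F{\left(o{\left(-7 \right)},41 \right)} = \left(-1873 - 324\right) + \left(56 - 12 \left(2 \left(-7\right)\right)^{2} + 4 \cdot 2 \left(-7\right) + 28 \cdot 41 - 492 \cdot 2 \left(-7\right)\right) = -2197 + \left(56 - 12 \left(-14\right)^{2} + 4 \left(-14\right) + 1148 - 492 \left(-14\right)\right) = -2197 + \left(56 - 2352 - 56 + 1148 + 6888\right) = -2197 + 5684 = 3487$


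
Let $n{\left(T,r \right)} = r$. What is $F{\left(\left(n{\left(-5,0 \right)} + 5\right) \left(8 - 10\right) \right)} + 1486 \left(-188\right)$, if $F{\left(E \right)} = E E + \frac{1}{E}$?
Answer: $- \frac{2792681}{10} \approx -2.7927 \cdot 10^{5}$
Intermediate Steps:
$F{\left(E \right)} = \frac{1}{E} + E^{2}$ ($F{\left(E \right)} = E^{2} + \frac{1}{E} = \frac{1}{E} + E^{2}$)
$F{\left(\left(n{\left(-5,0 \right)} + 5\right) \left(8 - 10\right) \right)} + 1486 \left(-188\right) = \frac{1 + \left(\left(0 + 5\right) \left(8 - 10\right)\right)^{3}}{\left(0 + 5\right) \left(8 - 10\right)} + 1486 \left(-188\right) = \frac{1 + \left(5 \left(-2\right)\right)^{3}}{5 \left(-2\right)} - 279368 = \frac{1 + \left(-10\right)^{3}}{-10} - 279368 = - \frac{1 - 1000}{10} - 279368 = \left(- \frac{1}{10}\right) \left(-999\right) - 279368 = \frac{999}{10} - 279368 = - \frac{2792681}{10}$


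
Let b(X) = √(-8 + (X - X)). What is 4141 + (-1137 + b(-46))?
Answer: 3004 + 2*I*√2 ≈ 3004.0 + 2.8284*I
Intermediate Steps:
b(X) = 2*I*√2 (b(X) = √(-8 + 0) = √(-8) = 2*I*√2)
4141 + (-1137 + b(-46)) = 4141 + (-1137 + 2*I*√2) = 3004 + 2*I*√2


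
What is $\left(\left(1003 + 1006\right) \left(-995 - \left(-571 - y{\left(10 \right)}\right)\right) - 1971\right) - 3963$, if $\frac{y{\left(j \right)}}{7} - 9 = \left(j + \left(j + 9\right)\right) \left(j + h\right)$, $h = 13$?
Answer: $8648838$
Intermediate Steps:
$y{\left(j \right)} = 63 + 7 \left(9 + 2 j\right) \left(13 + j\right)$ ($y{\left(j \right)} = 63 + 7 \left(j + \left(j + 9\right)\right) \left(j + 13\right) = 63 + 7 \left(j + \left(9 + j\right)\right) \left(13 + j\right) = 63 + 7 \left(9 + 2 j\right) \left(13 + j\right)$)
$\left(\left(1003 + 1006\right) \left(-995 - \left(-571 - y{\left(10 \right)}\right)\right) - 1971\right) - 3963 = \left(\left(1003 + 1006\right) \left(-995 - \left(-571 - \left(882 + 14 \cdot 10^{2} + 245 \cdot 10\right)\right)\right) - 1971\right) - 3963 = \left(2009 \left(-995 - \left(-571 - \left(882 + 14 \cdot 100 + 2450\right)\right)\right) - 1971\right) - 3963 = \left(2009 \left(-995 - \left(-571 - \left(882 + 1400 + 2450\right)\right)\right) - 1971\right) - 3963 = \left(2009 \left(-995 - \left(-571 - 4732\right)\right) - 1971\right) - 3963 = \left(2009 \left(-995 - -5303\right) - 1971\right) - 3963 = \left(2009 \left(-995 + 5303\right) - 1971\right) - 3963 = \left(2009 \cdot 4308 - 1971\right) - 3963 = \left(8654772 - 1971\right) - 3963 = 8652801 - 3963 = 8648838$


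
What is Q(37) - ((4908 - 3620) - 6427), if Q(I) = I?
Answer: 5176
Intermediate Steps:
Q(37) - ((4908 - 3620) - 6427) = 37 - ((4908 - 3620) - 6427) = 37 - (1288 - 6427) = 37 - 1*(-5139) = 37 + 5139 = 5176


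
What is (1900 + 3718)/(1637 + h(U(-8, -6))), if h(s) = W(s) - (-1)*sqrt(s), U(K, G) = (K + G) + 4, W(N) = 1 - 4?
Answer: 4589906/1334983 - 2809*I*sqrt(10)/1334983 ≈ 3.4382 - 0.0066539*I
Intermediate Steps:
W(N) = -3
U(K, G) = 4 + G + K (U(K, G) = (G + K) + 4 = 4 + G + K)
h(s) = -3 + sqrt(s) (h(s) = -3 - (-1)*sqrt(s) = -3 + sqrt(s))
(1900 + 3718)/(1637 + h(U(-8, -6))) = (1900 + 3718)/(1637 + (-3 + sqrt(4 - 6 - 8))) = 5618/(1637 + (-3 + sqrt(-10))) = 5618/(1637 + (-3 + I*sqrt(10))) = 5618/(1634 + I*sqrt(10))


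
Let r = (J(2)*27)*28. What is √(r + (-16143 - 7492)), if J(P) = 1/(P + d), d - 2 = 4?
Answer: 23*I*√178/2 ≈ 153.43*I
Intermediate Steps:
d = 6 (d = 2 + 4 = 6)
J(P) = 1/(6 + P) (J(P) = 1/(P + 6) = 1/(6 + P))
r = 189/2 (r = (27/(6 + 2))*28 = (27/8)*28 = 189/2 ≈ 94.500)
√(r + (-16143 - 7492)) = √(189/2 + (-16143 - 7492)) = √(189/2 - 23635) = √(-47081/2) = 23*I*√178/2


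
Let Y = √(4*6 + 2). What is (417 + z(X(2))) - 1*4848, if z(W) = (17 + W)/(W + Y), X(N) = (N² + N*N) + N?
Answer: -163812/37 - 27*√26/74 ≈ -4429.2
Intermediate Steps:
Y = √26 (Y = √(24 + 2) = √26 ≈ 5.0990)
X(N) = N + 2*N² (X(N) = (N² + N²) + N = 2*N² + N = N + 2*N²)
z(W) = (17 + W)/(W + √26)
(417 + z(X(2))) - 1*4848 = (417 + (17 + 2*(1 + 2*2))/(2*(1 + 2*2) + √26)) - 1*4848 = (417 + (17 + 2*(1 + 4))/(2*(1 + 4) + √26)) - 4848 = (417 + (17 + 2*5)/(2*5 + √26)) - 4848 = (417 + (17 + 10)/(10 + √26)) - 4848 = (417 + 27/(10 + √26)) - 4848 = -4431 + 27/(10 + √26)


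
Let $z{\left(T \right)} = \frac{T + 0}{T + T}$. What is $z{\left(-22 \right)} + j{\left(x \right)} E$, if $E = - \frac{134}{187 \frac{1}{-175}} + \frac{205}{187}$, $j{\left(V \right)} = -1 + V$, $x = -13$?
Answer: $- \frac{662153}{374} \approx -1770.5$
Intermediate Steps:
$z{\left(T \right)} = \frac{1}{2}$ ($z{\left(T \right)} = \frac{T}{2 T} = T \frac{1}{2 T} = \frac{1}{2}$)
$E = \frac{23655}{187}$ ($E = - \frac{134}{187 \left(- \frac{1}{175}\right)} + 205 \cdot \frac{1}{187} = - \frac{134}{- \frac{187}{175}} + \frac{205}{187} = \left(-134\right) \left(- \frac{175}{187}\right) + \frac{205}{187} = \frac{23450}{187} + \frac{205}{187} = \frac{23655}{187} \approx 126.5$)
$z{\left(-22 \right)} + j{\left(x \right)} E = \frac{1}{2} + \left(-1 - 13\right) \frac{23655}{187} = \frac{1}{2} - \frac{331170}{187} = - \frac{662153}{374}$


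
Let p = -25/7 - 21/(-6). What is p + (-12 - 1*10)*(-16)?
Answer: 4927/14 ≈ 351.93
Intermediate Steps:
p = -1/14 (p = -25*⅐ - 21*(-⅙) = -25/7 + 7/2 = -1/14 ≈ -0.071429)
p + (-12 - 1*10)*(-16) = -1/14 + (-12 - 1*10)*(-16) = -1/14 + (-12 - 10)*(-16) = -1/14 - 22*(-16) = -1/14 + 352 = 4927/14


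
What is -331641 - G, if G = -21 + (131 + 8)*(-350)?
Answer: -282970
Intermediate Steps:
G = -48671 (G = -21 + 139*(-350) = -21 - 48650 = -48671)
-331641 - G = -331641 - 1*(-48671) = -331641 + 48671 = -282970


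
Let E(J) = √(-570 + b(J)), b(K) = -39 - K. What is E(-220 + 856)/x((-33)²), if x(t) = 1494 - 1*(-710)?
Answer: I*√1245/2204 ≈ 0.016009*I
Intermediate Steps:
E(J) = √(-609 - J) (E(J) = √(-570 + (-39 - J)) = √(-609 - J))
x(t) = 2204 (x(t) = 1494 + 710 = 2204)
E(-220 + 856)/x((-33)²) = √(-609 - (-220 + 856))/2204 = √(-609 - 1*636)*(1/2204) = √(-609 - 636)*(1/2204) = √(-1245)*(1/2204) = (I*√1245)*(1/2204) = I*√1245/2204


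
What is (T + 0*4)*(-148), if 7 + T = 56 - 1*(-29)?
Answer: -11544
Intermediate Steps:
T = 78 (T = -7 + (56 - 1*(-29)) = -7 + (56 + 29) = -7 + 85 = 78)
(T + 0*4)*(-148) = (78 + 0*4)*(-148) = (78 + 0)*(-148) = 78*(-148) = -11544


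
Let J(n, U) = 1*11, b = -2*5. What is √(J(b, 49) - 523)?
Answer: 16*I*√2 ≈ 22.627*I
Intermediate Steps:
b = -10
J(n, U) = 11
√(J(b, 49) - 523) = √(11 - 523) = √(-512) = 16*I*√2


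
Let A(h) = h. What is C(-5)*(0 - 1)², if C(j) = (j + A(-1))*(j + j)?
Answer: 60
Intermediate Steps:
C(j) = 2*j*(-1 + j) (C(j) = (j - 1)*(j + j) = (-1 + j)*(2*j) = 2*j*(-1 + j))
C(-5)*(0 - 1)² = (2*(-5)*(-1 - 5))*(0 - 1)² = (2*(-5)*(-6))*(-1)² = 60*1 = 60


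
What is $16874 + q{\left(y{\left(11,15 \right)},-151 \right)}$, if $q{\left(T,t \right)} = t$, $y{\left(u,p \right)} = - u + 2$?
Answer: $16723$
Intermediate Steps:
$y{\left(u,p \right)} = 2 - u$
$16874 + q{\left(y{\left(11,15 \right)},-151 \right)} = 16874 - 151 = 16723$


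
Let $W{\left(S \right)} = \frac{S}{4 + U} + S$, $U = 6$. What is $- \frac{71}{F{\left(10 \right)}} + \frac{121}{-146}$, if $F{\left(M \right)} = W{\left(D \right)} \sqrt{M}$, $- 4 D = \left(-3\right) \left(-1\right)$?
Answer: $- \frac{121}{146} + \frac{284 \sqrt{10}}{33} \approx 26.386$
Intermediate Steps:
$D = - \frac{3}{4}$ ($D = - \frac{\left(-3\right) \left(-1\right)}{4} = \left(- \frac{1}{4}\right) 3 = - \frac{3}{4} \approx -0.75$)
$W{\left(S \right)} = \frac{11 S}{10}$ ($W{\left(S \right)} = \frac{S}{4 + 6} + S = \frac{S}{10} + S = \frac{11 S}{10}$)
$F{\left(M \right)} = - \frac{33 \sqrt{M}}{40}$ ($F{\left(M \right)} = \frac{11}{10} \left(- \frac{3}{4}\right) \sqrt{M} = - \frac{33 \sqrt{M}}{40}$)
$- \frac{71}{F{\left(10 \right)}} + \frac{121}{-146} = - \frac{71}{\left(- \frac{33}{40}\right) \sqrt{10}} + \frac{121}{-146} = - 71 \left(- \frac{4 \sqrt{10}}{33}\right) + 121 \left(- \frac{1}{146}\right) = \frac{284 \sqrt{10}}{33} - \frac{121}{146} = - \frac{121}{146} + \frac{284 \sqrt{10}}{33}$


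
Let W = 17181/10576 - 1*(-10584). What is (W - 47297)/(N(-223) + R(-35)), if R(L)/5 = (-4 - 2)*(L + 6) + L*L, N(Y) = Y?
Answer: -388259507/71620672 ≈ -5.4211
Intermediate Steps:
W = 111953565/10576 (W = 17181*(1/10576) + 10584 = 17181/10576 + 10584 = 111953565/10576 ≈ 10586.)
R(L) = -180 - 30*L + 5*L² (R(L) = 5*((-4 - 2)*(L + 6) + L*L) = 5*(-6*(6 + L) + L²) = 5*((-36 - 6*L) + L²) = 5*(-36 + L² - 6*L) = -180 - 30*L + 5*L²)
(W - 47297)/(N(-223) + R(-35)) = (111953565/10576 - 47297)/(-223 + (-180 - 30*(-35) + 5*(-35)²)) = -388259507/(10576*(-223 + (-180 + 1050 + 5*1225))) = -388259507/(10576*(-223 + (-180 + 1050 + 6125))) = -388259507/(10576*(-223 + 6995)) = -388259507/10576/6772 = -388259507/10576*1/6772 = -388259507/71620672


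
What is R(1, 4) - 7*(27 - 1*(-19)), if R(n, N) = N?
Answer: -318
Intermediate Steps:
R(1, 4) - 7*(27 - 1*(-19)) = 4 - 7*(27 - 1*(-19)) = 4 - 7*(27 + 19) = 4 - 7*46 = 4 - 322 = -318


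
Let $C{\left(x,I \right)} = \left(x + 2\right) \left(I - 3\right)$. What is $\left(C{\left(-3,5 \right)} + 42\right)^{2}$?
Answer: $1600$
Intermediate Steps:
$C{\left(x,I \right)} = \left(-3 + I\right) \left(2 + x\right)$ ($C{\left(x,I \right)} = \left(2 + x\right) \left(-3 + I\right) = \left(-3 + I\right) \left(2 + x\right)$)
$\left(C{\left(-3,5 \right)} + 42\right)^{2} = \left(\left(-6 - -9 + 2 \cdot 5 + 5 \left(-3\right)\right) + 42\right)^{2} = \left(\left(-6 + 9 + 10 - 15\right) + 42\right)^{2} = \left(-2 + 42\right)^{2} = 40^{2} = 1600$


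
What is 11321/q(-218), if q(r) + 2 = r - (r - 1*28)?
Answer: 11321/26 ≈ 435.42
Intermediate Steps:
q(r) = 26 (q(r) = -2 + (r - (r - 1*28)) = -2 + (r - (r - 28)) = -2 + (r - (-28 + r)) = -2 + (r + (28 - r)) = -2 + 28 = 26)
11321/q(-218) = 11321/26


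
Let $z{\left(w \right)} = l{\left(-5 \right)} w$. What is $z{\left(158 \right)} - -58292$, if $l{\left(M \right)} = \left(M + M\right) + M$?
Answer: $55922$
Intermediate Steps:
$l{\left(M \right)} = 3 M$ ($l{\left(M \right)} = 2 M + M = 3 M$)
$z{\left(w \right)} = - 15 w$ ($z{\left(w \right)} = 3 \left(-5\right) w = - 15 w$)
$z{\left(158 \right)} - -58292 = \left(-15\right) 158 - -58292 = -2370 + 58292 = 55922$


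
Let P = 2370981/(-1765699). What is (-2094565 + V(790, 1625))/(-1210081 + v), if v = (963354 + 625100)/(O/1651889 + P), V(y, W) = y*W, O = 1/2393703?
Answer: 58473302269067640018664/172576880680315823413175 ≈ 0.33882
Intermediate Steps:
P = -2370981/1765699 (P = 2370981*(-1/1765699) = -2370981/1765699 ≈ -1.3428)
O = 1/2393703 ≈ 4.1776e-7
V(y, W) = W*y
v = -426549159954827152058907/360583500977828728 (v = (963354 + 625100)/((1/2393703)/1651889 - 2370981/1765699) = 1588454/((1/2393703)*(1/1651889) - 2370981/1765699) = 1588454/(1/3954131654967 - 2370981/1765699) = 1588454/(-721167001955657456/537062023772582841) = 1588454*(-537062023772582841/721167001955657456) = -426549159954827152058907/360583500977828728 ≈ -1.1829e+6)
(-2094565 + V(790, 1625))/(-1210081 + v) = (-2094565 + 1625*790)/(-1210081 - 426549159954827152058907/360583500977828728) = (-2094565 + 1283750)/(-862884403401579117065875/360583500977828728) = -810815*(-360583500977828728/862884403401579117065875) = 58473302269067640018664/172576880680315823413175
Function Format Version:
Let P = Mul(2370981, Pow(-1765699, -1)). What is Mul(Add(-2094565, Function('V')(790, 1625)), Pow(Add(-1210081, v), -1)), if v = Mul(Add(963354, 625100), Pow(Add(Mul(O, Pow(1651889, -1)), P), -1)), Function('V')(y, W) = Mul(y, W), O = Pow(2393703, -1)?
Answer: Rational(58473302269067640018664, 172576880680315823413175) ≈ 0.33882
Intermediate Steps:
P = Rational(-2370981, 1765699) (P = Mul(2370981, Rational(-1, 1765699)) = Rational(-2370981, 1765699) ≈ -1.3428)
O = Rational(1, 2393703) ≈ 4.1776e-7
Function('V')(y, W) = Mul(W, y)
v = Rational(-426549159954827152058907, 360583500977828728) (v = Mul(Add(963354, 625100), Pow(Add(Mul(Rational(1, 2393703), Pow(1651889, -1)), Rational(-2370981, 1765699)), -1)) = Mul(1588454, Pow(Add(Mul(Rational(1, 2393703), Rational(1, 1651889)), Rational(-2370981, 1765699)), -1)) = Mul(1588454, Pow(Add(Rational(1, 3954131654967), Rational(-2370981, 1765699)), -1)) = Mul(1588454, Pow(Rational(-721167001955657456, 537062023772582841), -1)) = Mul(1588454, Rational(-537062023772582841, 721167001955657456)) = Rational(-426549159954827152058907, 360583500977828728) ≈ -1.1829e+6)
Mul(Add(-2094565, Function('V')(790, 1625)), Pow(Add(-1210081, v), -1)) = Mul(Add(-2094565, Mul(1625, 790)), Pow(Add(-1210081, Rational(-426549159954827152058907, 360583500977828728)), -1)) = Mul(Add(-2094565, 1283750), Pow(Rational(-862884403401579117065875, 360583500977828728), -1)) = Mul(-810815, Rational(-360583500977828728, 862884403401579117065875)) = Rational(58473302269067640018664, 172576880680315823413175)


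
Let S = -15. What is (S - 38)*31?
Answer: -1643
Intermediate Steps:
(S - 38)*31 = (-15 - 38)*31 = -53*31 = -1643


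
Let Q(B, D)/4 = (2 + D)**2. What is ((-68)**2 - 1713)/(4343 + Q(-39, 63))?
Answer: 2911/21243 ≈ 0.13703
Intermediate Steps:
Q(B, D) = 4*(2 + D)**2
((-68)**2 - 1713)/(4343 + Q(-39, 63)) = ((-68)**2 - 1713)/(4343 + 4*(2 + 63)**2) = (4624 - 1713)/(4343 + 4*65**2) = 2911/(4343 + 4*4225) = 2911/(4343 + 16900) = 2911/21243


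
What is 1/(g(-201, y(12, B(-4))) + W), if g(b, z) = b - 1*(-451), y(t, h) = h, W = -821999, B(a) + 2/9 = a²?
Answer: -1/821749 ≈ -1.2169e-6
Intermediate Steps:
B(a) = -2/9 + a²
g(b, z) = 451 + b (g(b, z) = b + 451 = 451 + b)
1/(g(-201, y(12, B(-4))) + W) = 1/((451 - 201) - 821999) = 1/(250 - 821999) = 1/(-821749) = -1/821749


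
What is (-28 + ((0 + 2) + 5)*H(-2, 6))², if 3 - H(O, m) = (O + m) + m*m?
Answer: 82369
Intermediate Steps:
H(O, m) = 3 - O - m - m² (H(O, m) = 3 - ((O + m) + m*m) = 3 - ((O + m) + m²) = 3 - (O + m + m²) = 3 + (-O - m - m²) = 3 - O - m - m²)
(-28 + ((0 + 2) + 5)*H(-2, 6))² = (-28 + ((0 + 2) + 5)*(3 - 1*(-2) - 1*6 - 1*6²))² = (-28 + (2 + 5)*(3 + 2 - 6 - 1*36))² = (-28 + 7*(3 + 2 - 6 - 36))² = (-28 + 7*(-37))² = (-28 - 259)² = (-287)² = 82369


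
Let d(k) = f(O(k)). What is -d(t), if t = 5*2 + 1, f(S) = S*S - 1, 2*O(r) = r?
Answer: -117/4 ≈ -29.250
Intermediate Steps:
O(r) = r/2
f(S) = -1 + S² (f(S) = S² - 1 = -1 + S²)
t = 11 (t = 10 + 1 = 11)
d(k) = -1 + k²/4 (d(k) = -1 + (k/2)² = -1 + k²/4)
-d(t) = -(-1 + (¼)*11²) = -(-1 + (¼)*121) = -(-1 + 121/4) = -1*117/4 = -117/4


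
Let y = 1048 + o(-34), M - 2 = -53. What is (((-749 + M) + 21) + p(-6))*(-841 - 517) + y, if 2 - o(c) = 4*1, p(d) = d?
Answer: 1067076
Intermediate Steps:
M = -51 (M = 2 - 53 = -51)
o(c) = -2 (o(c) = 2 - 4 = -2)
y = 1046 (y = 1048 - 2 = 1046)
(((-749 + M) + 21) + p(-6))*(-841 - 517) + y = (((-749 - 51) + 21) - 6)*(-841 - 517) + 1046 = ((-800 + 21) - 6)*(-1358) + 1046 = (-779 - 6)*(-1358) + 1046 = -785*(-1358) + 1046 = 1066030 + 1046 = 1067076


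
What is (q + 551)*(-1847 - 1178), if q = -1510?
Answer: 2900975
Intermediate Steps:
(q + 551)*(-1847 - 1178) = (-1510 + 551)*(-1847 - 1178) = -959*(-3025) = 2900975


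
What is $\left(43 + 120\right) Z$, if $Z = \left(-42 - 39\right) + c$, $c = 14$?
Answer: $-10921$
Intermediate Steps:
$Z = -67$ ($Z = \left(-42 - 39\right) + 14 = -81 + 14 = -67$)
$\left(43 + 120\right) Z = \left(43 + 120\right) \left(-67\right) = 163 \left(-67\right) = -10921$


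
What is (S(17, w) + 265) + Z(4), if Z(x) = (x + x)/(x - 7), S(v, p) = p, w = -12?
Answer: 751/3 ≈ 250.33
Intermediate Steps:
Z(x) = 2*x/(-7 + x) (Z(x) = (2*x)/(-7 + x) = 2*x/(-7 + x))
(S(17, w) + 265) + Z(4) = (-12 + 265) + 2*4/(-7 + 4) = 253 + 2*4/(-3) = 253 + 2*4*(-1/3) = 253 - 8/3 = 751/3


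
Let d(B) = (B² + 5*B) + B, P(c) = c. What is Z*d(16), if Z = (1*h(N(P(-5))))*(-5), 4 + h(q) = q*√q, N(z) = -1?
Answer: 7040 + 1760*I ≈ 7040.0 + 1760.0*I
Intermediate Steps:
h(q) = -4 + q^(3/2) (h(q) = -4 + q*√q = -4 + q^(3/2))
d(B) = B² + 6*B
Z = 20 + 5*I (Z = (1*(-4 + (-1)^(3/2)))*(-5) = (1*(-4 - I))*(-5) = (-4 - I)*(-5) = 20 + 5*I ≈ 20.0 + 5.0*I)
Z*d(16) = (20 + 5*I)*(16*(6 + 16)) = (20 + 5*I)*(16*22) = (20 + 5*I)*352 = 7040 + 1760*I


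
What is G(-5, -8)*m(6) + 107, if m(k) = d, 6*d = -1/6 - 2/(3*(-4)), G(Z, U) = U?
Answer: 107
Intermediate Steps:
d = 0 (d = (-1/6 - 2/(3*(-4)))/6 = (-1*1/6 - 2/(-12))/6 = (-1/6 - 2*(-1/12))/6 = (-1/6 + 1/6)/6 = (1/6)*0 = 0)
m(k) = 0
G(-5, -8)*m(6) + 107 = -8*0 + 107 = 0 + 107 = 107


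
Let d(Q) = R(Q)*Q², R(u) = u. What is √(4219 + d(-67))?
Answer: 4*I*√18534 ≈ 544.56*I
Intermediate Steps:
d(Q) = Q³ (d(Q) = Q*Q² = Q³)
√(4219 + d(-67)) = √(4219 + (-67)³) = √(4219 - 300763) = √(-296544) = 4*I*√18534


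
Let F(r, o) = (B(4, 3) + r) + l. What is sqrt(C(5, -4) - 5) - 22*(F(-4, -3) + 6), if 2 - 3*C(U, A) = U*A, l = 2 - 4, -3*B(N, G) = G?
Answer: 22 + sqrt(21)/3 ≈ 23.528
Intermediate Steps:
B(N, G) = -G/3
l = -2
F(r, o) = -3 + r (F(r, o) = (-1/3*3 + r) - 2 = (-1 + r) - 2 = -3 + r)
C(U, A) = 2/3 - A*U/3 (C(U, A) = 2/3 - U*A/3 = 2/3 - A*U/3)
sqrt(C(5, -4) - 5) - 22*(F(-4, -3) + 6) = sqrt((2/3 - 1/3*(-4)*5) - 5) - 22*((-3 - 4) + 6) = sqrt((2/3 + 20/3) - 5) - 22*(-7 + 6) = sqrt(22/3 - 5) - 22*(-1) = sqrt(7/3) + 22 = sqrt(21)/3 + 22 = 22 + sqrt(21)/3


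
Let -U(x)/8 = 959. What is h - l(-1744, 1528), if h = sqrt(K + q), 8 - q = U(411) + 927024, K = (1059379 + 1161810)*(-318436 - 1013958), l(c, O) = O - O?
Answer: I*sqrt(2959499815810) ≈ 1.7203e+6*I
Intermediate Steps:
l(c, O) = 0
U(x) = -7672 (U(x) = -8*959 = -7672)
K = -2959498896466 (K = 2221189*(-1332394) = -2959498896466)
q = -919344 (q = 8 - (-7672 + 927024) = 8 - 1*919352 = 8 - 919352 = -919344)
h = I*sqrt(2959499815810) (h = sqrt(-2959498896466 - 919344) = sqrt(-2959499815810) = I*sqrt(2959499815810) ≈ 1.7203e+6*I)
h - l(-1744, 1528) = I*sqrt(2959499815810) - 1*0 = I*sqrt(2959499815810) + 0 = I*sqrt(2959499815810)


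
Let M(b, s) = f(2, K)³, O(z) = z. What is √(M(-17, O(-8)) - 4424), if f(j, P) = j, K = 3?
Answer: 8*I*√69 ≈ 66.453*I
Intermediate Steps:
M(b, s) = 8 (M(b, s) = 2³ = 8)
√(M(-17, O(-8)) - 4424) = √(8 - 4424) = √(-4416) = 8*I*√69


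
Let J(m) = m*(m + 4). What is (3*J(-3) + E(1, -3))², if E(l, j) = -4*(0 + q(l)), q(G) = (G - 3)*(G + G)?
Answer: 49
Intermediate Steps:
q(G) = 2*G*(-3 + G) (q(G) = (-3 + G)*(2*G) = 2*G*(-3 + G))
E(l, j) = -8*l*(-3 + l) (E(l, j) = -4*(0 + 2*l*(-3 + l)) = -8*l*(-3 + l))
J(m) = m*(4 + m)
(3*J(-3) + E(1, -3))² = (3*(-3*(4 - 3)) + 8*1*(3 - 1*1))² = (3*(-3*1) + 8*1*(3 - 1))² = (3*(-3) + 8*1*2)² = (-9 + 16)² = 7² = 49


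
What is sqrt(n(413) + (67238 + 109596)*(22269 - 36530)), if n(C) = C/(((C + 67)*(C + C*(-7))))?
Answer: I*sqrt(36314347305605)/120 ≈ 50218.0*I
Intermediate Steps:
n(C) = -1/(6*(67 + C)) (n(C) = C/(((67 + C)*(C - 7*C))) = C/(((67 + C)*(-6*C))) = C/((-6*C*(67 + C))) = C*(-1/(6*C*(67 + C))) = -1/(6*(67 + C)))
sqrt(n(413) + (67238 + 109596)*(22269 - 36530)) = sqrt(-1/(402 + 6*413) + (67238 + 109596)*(22269 - 36530)) = sqrt(-1/(402 + 2478) + 176834*(-14261)) = sqrt(-1/2880 - 2521829674) = sqrt(-7262869461121/2880) = I*sqrt(36314347305605)/120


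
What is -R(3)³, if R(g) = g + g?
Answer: -216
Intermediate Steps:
R(g) = 2*g
-R(3)³ = -(2*3)³ = -1*6³ = -1*216 = -216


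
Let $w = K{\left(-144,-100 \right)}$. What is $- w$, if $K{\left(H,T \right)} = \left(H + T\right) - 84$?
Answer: $328$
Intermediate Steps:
$K{\left(H,T \right)} = -84 + H + T$
$w = -328$ ($w = -84 - 144 - 100 = -328$)
$- w = \left(-1\right) \left(-328\right) = 328$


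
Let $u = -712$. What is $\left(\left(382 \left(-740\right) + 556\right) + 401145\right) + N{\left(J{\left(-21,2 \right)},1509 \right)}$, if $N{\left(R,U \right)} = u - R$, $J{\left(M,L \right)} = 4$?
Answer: $118305$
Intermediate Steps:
$N{\left(R,U \right)} = -712 - R$
$\left(\left(382 \left(-740\right) + 556\right) + 401145\right) + N{\left(J{\left(-21,2 \right)},1509 \right)} = \left(\left(382 \left(-740\right) + 556\right) + 401145\right) - 716 = \left(\left(-282680 + 556\right) + 401145\right) - 716 = \left(-282124 + 401145\right) - 716 = 119021 - 716 = 118305$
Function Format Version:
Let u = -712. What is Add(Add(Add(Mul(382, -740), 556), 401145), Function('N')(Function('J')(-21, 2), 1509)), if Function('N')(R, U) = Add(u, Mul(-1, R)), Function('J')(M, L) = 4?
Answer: 118305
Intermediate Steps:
Function('N')(R, U) = Add(-712, Mul(-1, R))
Add(Add(Add(Mul(382, -740), 556), 401145), Function('N')(Function('J')(-21, 2), 1509)) = Add(Add(Add(Mul(382, -740), 556), 401145), Add(-712, Mul(-1, 4))) = Add(Add(Add(-282680, 556), 401145), Add(-712, -4)) = Add(Add(-282124, 401145), -716) = Add(119021, -716) = 118305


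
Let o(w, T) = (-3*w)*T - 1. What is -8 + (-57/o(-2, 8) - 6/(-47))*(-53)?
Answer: 2327/47 ≈ 49.511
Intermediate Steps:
o(w, T) = -1 - 3*T*w (o(w, T) = -3*T*w - 1 = -1 - 3*T*w)
-8 + (-57/o(-2, 8) - 6/(-47))*(-53) = -8 + (-57/(-1 - 3*8*(-2)) - 6/(-47))*(-53) = -8 + (-57/(-1 + 48) - 6*(-1/47))*(-53) = -8 + (-57/47 + 6/47)*(-53) = -8 - 51/47*(-53) = -8 + 2703/47 = 2327/47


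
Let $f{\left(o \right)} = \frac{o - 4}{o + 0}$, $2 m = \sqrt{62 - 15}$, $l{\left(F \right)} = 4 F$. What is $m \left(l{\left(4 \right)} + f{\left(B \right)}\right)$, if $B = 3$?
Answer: $\frac{47 \sqrt{47}}{6} \approx 53.703$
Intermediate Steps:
$m = \frac{\sqrt{47}}{2}$ ($m = \frac{\sqrt{62 - 15}}{2} = \frac{\sqrt{47}}{2} \approx 3.4278$)
$f{\left(o \right)} = \frac{-4 + o}{o}$
$m \left(l{\left(4 \right)} + f{\left(B \right)}\right) = \frac{\sqrt{47}}{2} \left(4 \cdot 4 + \frac{-4 + 3}{3}\right) = \frac{\sqrt{47}}{2} \left(16 + \frac{1}{3} \left(-1\right)\right) = \frac{\sqrt{47}}{2} \left(16 - \frac{1}{3}\right) = \frac{\sqrt{47}}{2} \cdot \frac{47}{3} = \frac{47 \sqrt{47}}{6}$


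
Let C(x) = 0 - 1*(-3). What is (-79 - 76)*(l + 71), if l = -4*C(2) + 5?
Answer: -9920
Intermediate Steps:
C(x) = 3 (C(x) = 0 + 3 = 3)
l = -7 (l = -4*3 + 5 = -12 + 5 = -7)
(-79 - 76)*(l + 71) = (-79 - 76)*(-7 + 71) = -155*64 = -9920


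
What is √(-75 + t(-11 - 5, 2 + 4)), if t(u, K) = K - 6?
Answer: 5*I*√3 ≈ 8.6602*I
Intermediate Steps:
t(u, K) = -6 + K
√(-75 + t(-11 - 5, 2 + 4)) = √(-75 + (-6 + (2 + 4))) = √(-75 + (-6 + 6)) = √(-75 + 0) = √(-75) = 5*I*√3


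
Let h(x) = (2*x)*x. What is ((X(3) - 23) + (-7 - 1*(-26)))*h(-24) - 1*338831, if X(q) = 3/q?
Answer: -342287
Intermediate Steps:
h(x) = 2*x**2
((X(3) - 23) + (-7 - 1*(-26)))*h(-24) - 1*338831 = ((3/3 - 23) + (-7 - 1*(-26)))*(2*(-24)**2) - 1*338831 = ((3*(1/3) - 23) + (-7 + 26))*(2*576) - 338831 = ((1 - 23) + 19)*1152 - 338831 = (-22 + 19)*1152 - 338831 = -3*1152 - 338831 = -3456 - 338831 = -342287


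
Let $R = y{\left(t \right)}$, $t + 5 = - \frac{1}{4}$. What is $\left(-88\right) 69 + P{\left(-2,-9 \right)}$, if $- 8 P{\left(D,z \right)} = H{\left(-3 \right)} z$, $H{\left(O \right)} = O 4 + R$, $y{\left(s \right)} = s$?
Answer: $- \frac{194925}{32} \approx -6091.4$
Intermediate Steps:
$t = - \frac{21}{4}$ ($t = -5 - \frac{1}{4} = - \frac{21}{4} \approx -5.25$)
$R = - \frac{21}{4} \approx -5.25$
$H{\left(O \right)} = - \frac{21}{4} + 4 O$ ($H{\left(O \right)} = O 4 - \frac{21}{4} = 4 O - \frac{21}{4} = - \frac{21}{4} + 4 O$)
$P{\left(D,z \right)} = \frac{69 z}{32}$ ($P{\left(D,z \right)} = - \frac{\left(- \frac{21}{4} + 4 \left(-3\right)\right) z}{8} = - \frac{\left(- \frac{21}{4} - 12\right) z}{8} = - \frac{\left(- \frac{69}{4}\right) z}{8} = \frac{69 z}{32}$)
$\left(-88\right) 69 + P{\left(-2,-9 \right)} = \left(-88\right) 69 + \frac{69}{32} \left(-9\right) = -6072 - \frac{621}{32} = - \frac{194925}{32}$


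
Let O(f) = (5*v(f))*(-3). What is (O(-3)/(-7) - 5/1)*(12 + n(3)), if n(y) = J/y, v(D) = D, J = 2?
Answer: -3040/21 ≈ -144.76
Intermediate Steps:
O(f) = -15*f (O(f) = (5*f)*(-3) = -15*f)
n(y) = 2/y
(O(-3)/(-7) - 5/1)*(12 + n(3)) = (-15*(-3)/(-7) - 5/1)*(12 + 2/3) = (45*(-⅐) - 5*1)*(12 + 2*(⅓)) = (-45/7 - 5)*(12 + ⅔) = -80/7*38/3 = -3040/21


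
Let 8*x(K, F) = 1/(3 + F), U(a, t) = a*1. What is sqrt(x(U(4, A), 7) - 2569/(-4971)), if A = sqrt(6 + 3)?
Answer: sqrt(5231753805)/99420 ≈ 0.72753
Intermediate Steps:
A = 3 (A = sqrt(9) = 3)
U(a, t) = a
x(K, F) = 1/(8*(3 + F))
sqrt(x(U(4, A), 7) - 2569/(-4971)) = sqrt(1/(8*(3 + 7)) - 2569/(-4971)) = sqrt((1/8)/10 - 2569*(-1/4971)) = sqrt((1/8)*(1/10) + 2569/4971) = sqrt(1/80 + 2569/4971) = sqrt(210491/397680) = sqrt(5231753805)/99420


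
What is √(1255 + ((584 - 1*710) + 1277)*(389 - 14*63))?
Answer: 2*I*√141547 ≈ 752.46*I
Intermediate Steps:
√(1255 + ((584 - 1*710) + 1277)*(389 - 14*63)) = √(1255 + ((584 - 710) + 1277)*(389 - 882)) = √(1255 + (-126 + 1277)*(-493)) = √(1255 + 1151*(-493)) = √(1255 - 567443) = √(-566188) = 2*I*√141547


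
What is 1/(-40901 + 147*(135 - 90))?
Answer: -1/34286 ≈ -2.9166e-5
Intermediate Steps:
1/(-40901 + 147*(135 - 90)) = 1/(-40901 + 147*45) = 1/(-40901 + 6615) = 1/(-34286) = -1/34286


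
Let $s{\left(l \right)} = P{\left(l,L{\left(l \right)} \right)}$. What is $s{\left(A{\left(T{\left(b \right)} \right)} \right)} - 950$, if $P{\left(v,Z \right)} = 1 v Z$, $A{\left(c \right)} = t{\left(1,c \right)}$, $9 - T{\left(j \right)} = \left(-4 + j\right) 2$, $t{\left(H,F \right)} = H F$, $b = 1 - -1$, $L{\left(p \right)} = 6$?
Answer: $-872$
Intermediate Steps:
$b = 2$ ($b = 1 + 1 = 2$)
$t{\left(H,F \right)} = F H$
$T{\left(j \right)} = 17 - 2 j$ ($T{\left(j \right)} = 9 - \left(-4 + j\right) 2 = 9 - \left(-8 + 2 j\right) = 17 - 2 j$)
$A{\left(c \right)} = c$ ($A{\left(c \right)} = c 1 = c$)
$P{\left(v,Z \right)} = Z v$ ($P{\left(v,Z \right)} = v Z = Z v$)
$s{\left(l \right)} = 6 l$
$s{\left(A{\left(T{\left(b \right)} \right)} \right)} - 950 = 6 \left(17 - 4\right) - 950 = 6 \cdot 13 - 950 = 78 - 950 = -872$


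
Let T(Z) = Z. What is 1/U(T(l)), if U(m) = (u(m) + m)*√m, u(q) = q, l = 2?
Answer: √2/8 ≈ 0.17678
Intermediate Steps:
U(m) = 2*m^(3/2) (U(m) = (m + m)*√m = (2*m)*√m = 2*m^(3/2))
1/U(T(l)) = 1/(2*2^(3/2)) = 1/(2*(2*√2)) = 1/(4*√2) = √2/8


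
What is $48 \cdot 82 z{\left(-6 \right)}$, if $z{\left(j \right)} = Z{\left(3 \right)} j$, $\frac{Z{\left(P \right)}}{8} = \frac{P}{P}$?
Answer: $-188928$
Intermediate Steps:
$Z{\left(P \right)} = 8$ ($Z{\left(P \right)} = 8 \frac{P}{P} = 8 \cdot 1 = 8$)
$z{\left(j \right)} = 8 j$
$48 \cdot 82 z{\left(-6 \right)} = 48 \cdot 82 \cdot 8 \left(-6\right) = 3936 \left(-48\right) = -188928$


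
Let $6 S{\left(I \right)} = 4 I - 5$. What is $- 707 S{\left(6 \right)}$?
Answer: $- \frac{13433}{6} \approx -2238.8$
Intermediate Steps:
$S{\left(I \right)} = - \frac{5}{6} + \frac{2 I}{3}$ ($S{\left(I \right)} = \frac{4 I - 5}{6} = \frac{-5 + 4 I}{6} = - \frac{5}{6} + \frac{2 I}{3}$)
$- 707 S{\left(6 \right)} = - 707 \left(- \frac{5}{6} + \frac{2}{3} \cdot 6\right) = - 707 \left(- \frac{5}{6} + 4\right) = \left(-707\right) \frac{19}{6} = - \frac{13433}{6}$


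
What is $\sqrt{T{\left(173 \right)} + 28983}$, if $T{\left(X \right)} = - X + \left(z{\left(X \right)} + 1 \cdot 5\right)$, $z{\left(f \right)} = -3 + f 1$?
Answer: $\sqrt{28985} \approx 170.25$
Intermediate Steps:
$z{\left(f \right)} = -3 + f$
$T{\left(X \right)} = 2$ ($T{\left(X \right)} = - X + \left(\left(-3 + X\right) + 1 \cdot 5\right) = - X + \left(\left(-3 + X\right) + 5\right) = - X + \left(2 + X\right) = 2$)
$\sqrt{T{\left(173 \right)} + 28983} = \sqrt{2 + 28983} = \sqrt{28985}$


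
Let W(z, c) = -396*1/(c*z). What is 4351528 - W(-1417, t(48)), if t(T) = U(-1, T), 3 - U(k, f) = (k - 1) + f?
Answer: 265142952964/60931 ≈ 4.3515e+6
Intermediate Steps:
U(k, f) = 4 - f - k (U(k, f) = 3 - ((k - 1) + f) = 3 - ((-1 + k) + f) = 3 - (-1 + f + k) = 3 + (1 - f - k) = 4 - f - k)
t(T) = 5 - T (t(T) = 4 - T - 1*(-1) = 4 - T + 1 = 5 - T)
W(z, c) = -396/(c*z) (W(z, c) = -396*1/(c*z) = -396/(c*z))
4351528 - W(-1417, t(48)) = 4351528 - (-396)/((5 - 1*48)*(-1417)) = 4351528 - (-396)*(-1)/((5 - 48)*1417) = 4351528 - (-396)*(-1)/((-43)*1417) = 4351528 - (-396)*(-1)*(-1)/(43*1417) = 4351528 - 1*(-396/60931) = 4351528 + 396/60931 = 265142952964/60931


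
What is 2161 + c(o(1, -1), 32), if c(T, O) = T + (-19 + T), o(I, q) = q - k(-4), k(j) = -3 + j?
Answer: 2154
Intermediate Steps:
o(I, q) = 7 + q (o(I, q) = q - (-3 - 4) = q - 1*(-7) = q + 7 = 7 + q)
c(T, O) = -19 + 2*T
2161 + c(o(1, -1), 32) = 2161 + (-19 + 2*(7 - 1)) = 2161 + (-19 + 2*6) = 2161 + (-19 + 12) = 2161 - 7 = 2154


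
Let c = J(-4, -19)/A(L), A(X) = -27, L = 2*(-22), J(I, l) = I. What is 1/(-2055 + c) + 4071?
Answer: 225863124/55481 ≈ 4071.0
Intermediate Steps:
L = -44
c = 4/27 (c = -4/(-27) = -4*(-1/27) = 4/27 ≈ 0.14815)
1/(-2055 + c) + 4071 = 1/(-2055 + 4/27) + 4071 = 1/(-55481/27) + 4071 = -27/55481 + 4071 = 225863124/55481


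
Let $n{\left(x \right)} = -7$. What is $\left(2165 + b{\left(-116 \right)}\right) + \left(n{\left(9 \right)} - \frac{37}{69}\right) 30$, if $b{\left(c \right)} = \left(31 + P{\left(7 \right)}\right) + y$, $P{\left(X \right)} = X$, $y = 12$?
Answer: $\frac{45745}{23} \approx 1988.9$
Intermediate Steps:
$b{\left(c \right)} = 50$ ($b{\left(c \right)} = \left(31 + 7\right) + 12 = 38 + 12 = 50$)
$\left(2165 + b{\left(-116 \right)}\right) + \left(n{\left(9 \right)} - \frac{37}{69}\right) 30 = \left(2165 + 50\right) + \left(-7 - \frac{37}{69}\right) 30 = 2215 + \left(-7 - \frac{37}{69}\right) 30 = 2215 - \frac{5200}{23} = \frac{45745}{23}$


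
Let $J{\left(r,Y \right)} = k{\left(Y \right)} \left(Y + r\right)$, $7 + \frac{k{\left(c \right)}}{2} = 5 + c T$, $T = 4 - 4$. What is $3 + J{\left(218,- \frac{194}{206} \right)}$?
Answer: $- \frac{89119}{103} \approx -865.23$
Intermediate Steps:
$T = 0$ ($T = 4 - 4 = 0$)
$k{\left(c \right)} = -4$ ($k{\left(c \right)} = -14 + 2 \left(5 + c 0\right) = -14 + 2 \left(5 + 0\right) = -14 + 2 \cdot 5 = -14 + 10 = -4$)
$J{\left(r,Y \right)} = - 4 Y - 4 r$ ($J{\left(r,Y \right)} = - 4 \left(Y + r\right) = - 4 Y - 4 r$)
$3 + J{\left(218,- \frac{194}{206} \right)} = 3 - \left(872 + 4 \left(- \frac{194}{206}\right)\right) = 3 - \left(872 + 4 \left(\left(-194\right) \frac{1}{206}\right)\right) = 3 - \frac{89428}{103} = - \frac{89119}{103}$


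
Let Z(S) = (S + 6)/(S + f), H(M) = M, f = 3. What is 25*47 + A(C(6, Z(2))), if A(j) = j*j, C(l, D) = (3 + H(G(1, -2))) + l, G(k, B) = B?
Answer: 1224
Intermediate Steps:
Z(S) = (6 + S)/(3 + S) (Z(S) = (S + 6)/(S + 3) = (6 + S)/(3 + S))
C(l, D) = 1 + l (C(l, D) = (3 - 2) + l = 1 + l)
A(j) = j²
25*47 + A(C(6, Z(2))) = 25*47 + (1 + 6)² = 1175 + 7² = 1175 + 49 = 1224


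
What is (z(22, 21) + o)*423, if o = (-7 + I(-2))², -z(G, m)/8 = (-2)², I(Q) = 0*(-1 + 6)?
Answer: 7191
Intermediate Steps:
I(Q) = 0 (I(Q) = 0*5 = 0)
z(G, m) = -32 (z(G, m) = -8*(-2)² = -8*4 = -32)
o = 49 (o = (-7 + 0)² = (-7)² = 49)
(z(22, 21) + o)*423 = (-32 + 49)*423 = 17*423 = 7191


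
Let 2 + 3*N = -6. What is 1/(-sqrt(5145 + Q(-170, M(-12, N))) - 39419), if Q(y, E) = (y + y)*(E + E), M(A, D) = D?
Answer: -118257/4661551808 + 5*sqrt(2505)/4661551808 ≈ -2.5315e-5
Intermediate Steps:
N = -8/3 (N = -2/3 + (1/3)*(-6) = -2/3 - 2 = -8/3 ≈ -2.6667)
Q(y, E) = 4*E*y (Q(y, E) = (2*y)*(2*E) = 4*E*y)
1/(-sqrt(5145 + Q(-170, M(-12, N))) - 39419) = 1/(-sqrt(5145 + 4*(-8/3)*(-170)) - 39419) = 1/(-sqrt(5145 + 5440/3) - 39419) = 1/(-sqrt(20875/3) - 39419) = 1/(-5*sqrt(2505)/3 - 39419) = 1/(-39419 - 5*sqrt(2505)/3)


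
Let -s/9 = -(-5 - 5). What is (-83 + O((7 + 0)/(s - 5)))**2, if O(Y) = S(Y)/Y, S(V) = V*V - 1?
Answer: 2136195961/442225 ≈ 4830.6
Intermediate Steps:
s = -90 (s = -(-9)*(-5 - 5) = -(-9)*(-10) = -9*10 = -90)
S(V) = -1 + V**2 (S(V) = V**2 - 1 = -1 + V**2)
O(Y) = (-1 + Y**2)/Y
(-83 + O((7 + 0)/(s - 5)))**2 = (-83 + ((7 + 0)/(-90 - 5) - 1/((7 + 0)/(-90 - 5))))**2 = (-83 + (7/(-95) - 1/(7/(-95))))**2 = (-83 + (7*(-1/95) - 1/(7*(-1/95))))**2 = (-83 + (-7/95 - 1/(-7/95)))**2 = (-83 + (-7/95 - 1*(-95/7)))**2 = (-83 + (-7/95 + 95/7))**2 = (-83 + 8976/665)**2 = (-46219/665)**2 = 2136195961/442225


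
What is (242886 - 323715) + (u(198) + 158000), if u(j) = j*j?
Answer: 116375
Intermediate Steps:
u(j) = j²
(242886 - 323715) + (u(198) + 158000) = (242886 - 323715) + (198² + 158000) = -80829 + (39204 + 158000) = -80829 + 197204 = 116375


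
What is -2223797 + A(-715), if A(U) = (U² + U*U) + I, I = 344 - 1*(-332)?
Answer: -1200671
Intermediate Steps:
I = 676 (I = 344 + 332 = 676)
A(U) = 676 + 2*U² (A(U) = (U² + U*U) + 676 = (U² + U²) + 676 = 2*U² + 676 = 676 + 2*U²)
-2223797 + A(-715) = -2223797 + (676 + 2*(-715)²) = -2223797 + (676 + 2*511225) = -2223797 + (676 + 1022450) = -2223797 + 1023126 = -1200671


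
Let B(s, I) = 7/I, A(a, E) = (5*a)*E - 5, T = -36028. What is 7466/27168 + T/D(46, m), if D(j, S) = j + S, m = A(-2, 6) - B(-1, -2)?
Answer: 978924427/421104 ≈ 2324.7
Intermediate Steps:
A(a, E) = -5 + 5*E*a (A(a, E) = 5*E*a - 5 = -5 + 5*E*a)
m = -123/2 (m = (-5 + 5*6*(-2)) - 7/(-2) = (-5 - 60) - 7*(-1)/2 = -65 - 1*(-7/2) = -65 + 7/2 = -123/2 ≈ -61.500)
D(j, S) = S + j
7466/27168 + T/D(46, m) = 7466/27168 - 36028/(-123/2 + 46) = 7466*(1/27168) - 36028/(-31/2) = 3733/13584 - 36028*(-2/31) = 3733/13584 + 72056/31 = 978924427/421104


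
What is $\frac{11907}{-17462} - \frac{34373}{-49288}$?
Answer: $\frac{6674555}{430333528} \approx 0.01551$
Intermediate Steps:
$\frac{11907}{-17462} - \frac{34373}{-49288} = 11907 \left(- \frac{1}{17462}\right) - - \frac{34373}{49288} = - \frac{11907}{17462} + \frac{34373}{49288} = \frac{6674555}{430333528}$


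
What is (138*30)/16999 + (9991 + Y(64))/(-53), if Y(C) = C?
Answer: -170705525/900947 ≈ -189.47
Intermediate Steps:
(138*30)/16999 + (9991 + Y(64))/(-53) = (138*30)/16999 + (9991 + 64)/(-53) = 4140*(1/16999) + 10055*(-1/53) = 4140/16999 - 10055/53 = -170705525/900947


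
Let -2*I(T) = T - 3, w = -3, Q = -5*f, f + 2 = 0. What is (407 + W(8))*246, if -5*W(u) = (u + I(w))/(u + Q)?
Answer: 1501379/15 ≈ 1.0009e+5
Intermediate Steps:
f = -2 (f = -2 + 0 = -2)
Q = 10 (Q = -5*(-2) = 10)
I(T) = 3/2 - T/2 (I(T) = -(T - 3)/2 = -(-3 + T)/2 = 3/2 - T/2)
W(u) = -(3 + u)/(5*(10 + u)) (W(u) = -(u + (3/2 - ½*(-3)))/(5*(u + 10)) = -(u + (3/2 + 3/2))/(5*(10 + u)) = -(u + 3)/(5*(10 + u)) = -(3 + u)/(5*(10 + u)))
(407 + W(8))*246 = (407 + (-3 - 1*8)/(5*(10 + 8)))*246 = (407 + (⅕)*(-3 - 8)/18)*246 = (407 + (⅕)*(1/18)*(-11))*246 = (407 - 11/90)*246 = (36619/90)*246 = 1501379/15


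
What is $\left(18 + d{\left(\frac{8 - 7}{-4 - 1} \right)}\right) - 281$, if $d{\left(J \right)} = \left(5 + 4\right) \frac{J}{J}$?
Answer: $-254$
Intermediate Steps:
$d{\left(J \right)} = 9$ ($d{\left(J \right)} = 9 \cdot 1 = 9$)
$\left(18 + d{\left(\frac{8 - 7}{-4 - 1} \right)}\right) - 281 = \left(18 + 9\right) - 281 = 27 - 281 = -254$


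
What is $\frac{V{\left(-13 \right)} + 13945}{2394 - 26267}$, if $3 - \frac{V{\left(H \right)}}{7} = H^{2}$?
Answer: $- \frac{12783}{23873} \approx -0.53546$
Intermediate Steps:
$V{\left(H \right)} = 21 - 7 H^{2}$
$\frac{V{\left(-13 \right)} + 13945}{2394 - 26267} = \frac{\left(21 - 7 \left(-13\right)^{2}\right) + 13945}{2394 - 26267} = \frac{\left(21 - 1183\right) + 13945}{-23873} = \left(\left(21 - 1183\right) + 13945\right) \left(- \frac{1}{23873}\right) = \left(-1162 + 13945\right) \left(- \frac{1}{23873}\right) = 12783 \left(- \frac{1}{23873}\right) = - \frac{12783}{23873}$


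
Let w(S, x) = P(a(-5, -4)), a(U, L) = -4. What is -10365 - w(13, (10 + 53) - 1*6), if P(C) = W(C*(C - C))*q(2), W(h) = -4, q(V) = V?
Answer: -10357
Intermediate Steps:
P(C) = -8 (P(C) = -4*2 = -8)
w(S, x) = -8
-10365 - w(13, (10 + 53) - 1*6) = -10365 - 1*(-8) = -10365 + 8 = -10357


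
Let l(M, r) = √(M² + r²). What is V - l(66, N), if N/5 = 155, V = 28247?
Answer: 28247 - √604981 ≈ 27469.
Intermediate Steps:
N = 775 (N = 5*155 = 775)
V - l(66, N) = 28247 - √(66² + 775²) = 28247 - √(4356 + 600625) = 28247 - √604981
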